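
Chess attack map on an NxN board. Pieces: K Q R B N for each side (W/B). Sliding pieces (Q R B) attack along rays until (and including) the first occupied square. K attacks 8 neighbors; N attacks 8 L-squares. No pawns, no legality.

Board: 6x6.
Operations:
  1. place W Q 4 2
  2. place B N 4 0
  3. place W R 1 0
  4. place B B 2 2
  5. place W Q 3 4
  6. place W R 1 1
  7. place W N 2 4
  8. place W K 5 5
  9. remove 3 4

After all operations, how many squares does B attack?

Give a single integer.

Answer: 11

Derivation:
Op 1: place WQ@(4,2)
Op 2: place BN@(4,0)
Op 3: place WR@(1,0)
Op 4: place BB@(2,2)
Op 5: place WQ@(3,4)
Op 6: place WR@(1,1)
Op 7: place WN@(2,4)
Op 8: place WK@(5,5)
Op 9: remove (3,4)
Per-piece attacks for B:
  BB@(2,2): attacks (3,3) (4,4) (5,5) (3,1) (4,0) (1,3) (0,4) (1,1) [ray(1,1) blocked at (5,5); ray(1,-1) blocked at (4,0); ray(-1,-1) blocked at (1,1)]
  BN@(4,0): attacks (5,2) (3,2) (2,1)
Union (11 distinct): (0,4) (1,1) (1,3) (2,1) (3,1) (3,2) (3,3) (4,0) (4,4) (5,2) (5,5)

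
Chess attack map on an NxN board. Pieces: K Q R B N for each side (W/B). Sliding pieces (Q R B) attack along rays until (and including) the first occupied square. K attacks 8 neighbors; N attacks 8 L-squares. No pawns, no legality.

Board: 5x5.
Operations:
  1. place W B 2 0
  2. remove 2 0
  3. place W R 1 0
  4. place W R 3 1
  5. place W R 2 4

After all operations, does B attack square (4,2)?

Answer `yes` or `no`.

Answer: no

Derivation:
Op 1: place WB@(2,0)
Op 2: remove (2,0)
Op 3: place WR@(1,0)
Op 4: place WR@(3,1)
Op 5: place WR@(2,4)
Per-piece attacks for B:
B attacks (4,2): no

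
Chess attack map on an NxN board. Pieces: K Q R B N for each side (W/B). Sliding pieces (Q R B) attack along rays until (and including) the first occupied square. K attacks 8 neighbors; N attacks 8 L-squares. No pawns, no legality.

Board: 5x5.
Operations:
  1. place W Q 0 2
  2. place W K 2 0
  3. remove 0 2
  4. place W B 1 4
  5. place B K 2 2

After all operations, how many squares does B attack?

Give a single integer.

Op 1: place WQ@(0,2)
Op 2: place WK@(2,0)
Op 3: remove (0,2)
Op 4: place WB@(1,4)
Op 5: place BK@(2,2)
Per-piece attacks for B:
  BK@(2,2): attacks (2,3) (2,1) (3,2) (1,2) (3,3) (3,1) (1,3) (1,1)
Union (8 distinct): (1,1) (1,2) (1,3) (2,1) (2,3) (3,1) (3,2) (3,3)

Answer: 8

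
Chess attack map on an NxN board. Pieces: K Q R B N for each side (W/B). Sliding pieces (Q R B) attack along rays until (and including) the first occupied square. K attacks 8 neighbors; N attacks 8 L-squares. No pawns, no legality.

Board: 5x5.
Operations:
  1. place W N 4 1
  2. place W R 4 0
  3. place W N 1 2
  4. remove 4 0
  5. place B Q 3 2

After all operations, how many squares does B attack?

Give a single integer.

Answer: 13

Derivation:
Op 1: place WN@(4,1)
Op 2: place WR@(4,0)
Op 3: place WN@(1,2)
Op 4: remove (4,0)
Op 5: place BQ@(3,2)
Per-piece attacks for B:
  BQ@(3,2): attacks (3,3) (3,4) (3,1) (3,0) (4,2) (2,2) (1,2) (4,3) (4,1) (2,3) (1,4) (2,1) (1,0) [ray(-1,0) blocked at (1,2); ray(1,-1) blocked at (4,1)]
Union (13 distinct): (1,0) (1,2) (1,4) (2,1) (2,2) (2,3) (3,0) (3,1) (3,3) (3,4) (4,1) (4,2) (4,3)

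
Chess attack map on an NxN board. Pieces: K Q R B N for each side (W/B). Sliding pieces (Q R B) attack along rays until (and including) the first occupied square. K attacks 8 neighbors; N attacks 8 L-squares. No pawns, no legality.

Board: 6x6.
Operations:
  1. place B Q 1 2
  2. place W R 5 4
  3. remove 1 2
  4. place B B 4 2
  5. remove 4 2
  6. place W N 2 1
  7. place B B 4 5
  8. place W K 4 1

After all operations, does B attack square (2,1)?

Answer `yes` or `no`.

Op 1: place BQ@(1,2)
Op 2: place WR@(5,4)
Op 3: remove (1,2)
Op 4: place BB@(4,2)
Op 5: remove (4,2)
Op 6: place WN@(2,1)
Op 7: place BB@(4,5)
Op 8: place WK@(4,1)
Per-piece attacks for B:
  BB@(4,5): attacks (5,4) (3,4) (2,3) (1,2) (0,1) [ray(1,-1) blocked at (5,4)]
B attacks (2,1): no

Answer: no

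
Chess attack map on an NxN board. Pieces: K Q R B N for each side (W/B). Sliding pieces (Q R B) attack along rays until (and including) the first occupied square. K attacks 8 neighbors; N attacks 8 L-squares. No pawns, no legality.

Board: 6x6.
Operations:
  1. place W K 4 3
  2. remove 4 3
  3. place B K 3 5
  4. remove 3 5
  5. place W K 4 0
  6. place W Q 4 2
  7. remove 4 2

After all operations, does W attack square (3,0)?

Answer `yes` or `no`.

Answer: yes

Derivation:
Op 1: place WK@(4,3)
Op 2: remove (4,3)
Op 3: place BK@(3,5)
Op 4: remove (3,5)
Op 5: place WK@(4,0)
Op 6: place WQ@(4,2)
Op 7: remove (4,2)
Per-piece attacks for W:
  WK@(4,0): attacks (4,1) (5,0) (3,0) (5,1) (3,1)
W attacks (3,0): yes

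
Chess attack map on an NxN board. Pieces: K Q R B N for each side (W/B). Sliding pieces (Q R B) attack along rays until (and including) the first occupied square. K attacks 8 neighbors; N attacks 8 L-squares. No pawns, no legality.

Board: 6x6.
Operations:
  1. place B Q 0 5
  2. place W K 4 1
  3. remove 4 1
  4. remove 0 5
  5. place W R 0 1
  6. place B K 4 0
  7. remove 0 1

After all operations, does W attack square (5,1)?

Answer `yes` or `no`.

Op 1: place BQ@(0,5)
Op 2: place WK@(4,1)
Op 3: remove (4,1)
Op 4: remove (0,5)
Op 5: place WR@(0,1)
Op 6: place BK@(4,0)
Op 7: remove (0,1)
Per-piece attacks for W:
W attacks (5,1): no

Answer: no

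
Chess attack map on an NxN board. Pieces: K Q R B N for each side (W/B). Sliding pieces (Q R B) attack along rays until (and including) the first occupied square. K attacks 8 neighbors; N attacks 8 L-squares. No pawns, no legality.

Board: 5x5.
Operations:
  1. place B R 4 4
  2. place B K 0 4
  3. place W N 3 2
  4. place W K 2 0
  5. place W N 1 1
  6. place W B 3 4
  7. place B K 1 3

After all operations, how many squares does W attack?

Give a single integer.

Op 1: place BR@(4,4)
Op 2: place BK@(0,4)
Op 3: place WN@(3,2)
Op 4: place WK@(2,0)
Op 5: place WN@(1,1)
Op 6: place WB@(3,4)
Op 7: place BK@(1,3)
Per-piece attacks for W:
  WN@(1,1): attacks (2,3) (3,2) (0,3) (3,0)
  WK@(2,0): attacks (2,1) (3,0) (1,0) (3,1) (1,1)
  WN@(3,2): attacks (4,4) (2,4) (1,3) (4,0) (2,0) (1,1)
  WB@(3,4): attacks (4,3) (2,3) (1,2) (0,1)
Union (16 distinct): (0,1) (0,3) (1,0) (1,1) (1,2) (1,3) (2,0) (2,1) (2,3) (2,4) (3,0) (3,1) (3,2) (4,0) (4,3) (4,4)

Answer: 16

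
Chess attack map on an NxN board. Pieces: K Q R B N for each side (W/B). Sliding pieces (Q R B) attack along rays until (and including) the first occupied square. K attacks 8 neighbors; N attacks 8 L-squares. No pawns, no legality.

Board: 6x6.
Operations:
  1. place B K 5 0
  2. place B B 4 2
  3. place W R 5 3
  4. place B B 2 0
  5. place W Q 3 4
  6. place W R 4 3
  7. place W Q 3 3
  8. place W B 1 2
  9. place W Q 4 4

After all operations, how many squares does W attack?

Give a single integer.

Op 1: place BK@(5,0)
Op 2: place BB@(4,2)
Op 3: place WR@(5,3)
Op 4: place BB@(2,0)
Op 5: place WQ@(3,4)
Op 6: place WR@(4,3)
Op 7: place WQ@(3,3)
Op 8: place WB@(1,2)
Op 9: place WQ@(4,4)
Per-piece attacks for W:
  WB@(1,2): attacks (2,3) (3,4) (2,1) (3,0) (0,3) (0,1) [ray(1,1) blocked at (3,4)]
  WQ@(3,3): attacks (3,4) (3,2) (3,1) (3,0) (4,3) (2,3) (1,3) (0,3) (4,4) (4,2) (2,4) (1,5) (2,2) (1,1) (0,0) [ray(0,1) blocked at (3,4); ray(1,0) blocked at (4,3); ray(1,1) blocked at (4,4); ray(1,-1) blocked at (4,2)]
  WQ@(3,4): attacks (3,5) (3,3) (4,4) (2,4) (1,4) (0,4) (4,5) (4,3) (2,5) (2,3) (1,2) [ray(0,-1) blocked at (3,3); ray(1,0) blocked at (4,4); ray(1,-1) blocked at (4,3); ray(-1,-1) blocked at (1,2)]
  WR@(4,3): attacks (4,4) (4,2) (5,3) (3,3) [ray(0,1) blocked at (4,4); ray(0,-1) blocked at (4,2); ray(1,0) blocked at (5,3); ray(-1,0) blocked at (3,3)]
  WQ@(4,4): attacks (4,5) (4,3) (5,4) (3,4) (5,5) (5,3) (3,5) (3,3) [ray(0,-1) blocked at (4,3); ray(-1,0) blocked at (3,4); ray(1,-1) blocked at (5,3); ray(-1,-1) blocked at (3,3)]
  WR@(5,3): attacks (5,4) (5,5) (5,2) (5,1) (5,0) (4,3) [ray(0,-1) blocked at (5,0); ray(-1,0) blocked at (4,3)]
Union (30 distinct): (0,0) (0,1) (0,3) (0,4) (1,1) (1,2) (1,3) (1,4) (1,5) (2,1) (2,2) (2,3) (2,4) (2,5) (3,0) (3,1) (3,2) (3,3) (3,4) (3,5) (4,2) (4,3) (4,4) (4,5) (5,0) (5,1) (5,2) (5,3) (5,4) (5,5)

Answer: 30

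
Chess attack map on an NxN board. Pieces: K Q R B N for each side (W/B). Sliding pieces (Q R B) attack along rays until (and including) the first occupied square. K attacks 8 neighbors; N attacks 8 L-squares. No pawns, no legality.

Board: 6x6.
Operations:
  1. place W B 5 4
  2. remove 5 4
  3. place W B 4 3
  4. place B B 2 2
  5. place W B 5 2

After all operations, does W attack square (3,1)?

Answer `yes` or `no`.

Answer: no

Derivation:
Op 1: place WB@(5,4)
Op 2: remove (5,4)
Op 3: place WB@(4,3)
Op 4: place BB@(2,2)
Op 5: place WB@(5,2)
Per-piece attacks for W:
  WB@(4,3): attacks (5,4) (5,2) (3,4) (2,5) (3,2) (2,1) (1,0) [ray(1,-1) blocked at (5,2)]
  WB@(5,2): attacks (4,3) (4,1) (3,0) [ray(-1,1) blocked at (4,3)]
W attacks (3,1): no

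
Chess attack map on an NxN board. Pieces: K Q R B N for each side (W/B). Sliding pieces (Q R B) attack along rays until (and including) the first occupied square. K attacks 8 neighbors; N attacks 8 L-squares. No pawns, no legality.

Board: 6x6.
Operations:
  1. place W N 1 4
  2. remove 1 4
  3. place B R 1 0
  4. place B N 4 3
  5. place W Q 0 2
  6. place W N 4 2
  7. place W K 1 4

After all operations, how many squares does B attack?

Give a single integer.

Answer: 15

Derivation:
Op 1: place WN@(1,4)
Op 2: remove (1,4)
Op 3: place BR@(1,0)
Op 4: place BN@(4,3)
Op 5: place WQ@(0,2)
Op 6: place WN@(4,2)
Op 7: place WK@(1,4)
Per-piece attacks for B:
  BR@(1,0): attacks (1,1) (1,2) (1,3) (1,4) (2,0) (3,0) (4,0) (5,0) (0,0) [ray(0,1) blocked at (1,4)]
  BN@(4,3): attacks (5,5) (3,5) (2,4) (5,1) (3,1) (2,2)
Union (15 distinct): (0,0) (1,1) (1,2) (1,3) (1,4) (2,0) (2,2) (2,4) (3,0) (3,1) (3,5) (4,0) (5,0) (5,1) (5,5)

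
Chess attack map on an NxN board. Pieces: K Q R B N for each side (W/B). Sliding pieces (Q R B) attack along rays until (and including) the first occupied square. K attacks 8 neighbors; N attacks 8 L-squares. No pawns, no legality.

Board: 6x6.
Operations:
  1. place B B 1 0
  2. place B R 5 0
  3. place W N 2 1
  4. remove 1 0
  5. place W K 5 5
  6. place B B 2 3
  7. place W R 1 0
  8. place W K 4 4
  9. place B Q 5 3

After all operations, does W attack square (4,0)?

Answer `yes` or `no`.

Answer: yes

Derivation:
Op 1: place BB@(1,0)
Op 2: place BR@(5,0)
Op 3: place WN@(2,1)
Op 4: remove (1,0)
Op 5: place WK@(5,5)
Op 6: place BB@(2,3)
Op 7: place WR@(1,0)
Op 8: place WK@(4,4)
Op 9: place BQ@(5,3)
Per-piece attacks for W:
  WR@(1,0): attacks (1,1) (1,2) (1,3) (1,4) (1,5) (2,0) (3,0) (4,0) (5,0) (0,0) [ray(1,0) blocked at (5,0)]
  WN@(2,1): attacks (3,3) (4,2) (1,3) (0,2) (4,0) (0,0)
  WK@(4,4): attacks (4,5) (4,3) (5,4) (3,4) (5,5) (5,3) (3,5) (3,3)
  WK@(5,5): attacks (5,4) (4,5) (4,4)
W attacks (4,0): yes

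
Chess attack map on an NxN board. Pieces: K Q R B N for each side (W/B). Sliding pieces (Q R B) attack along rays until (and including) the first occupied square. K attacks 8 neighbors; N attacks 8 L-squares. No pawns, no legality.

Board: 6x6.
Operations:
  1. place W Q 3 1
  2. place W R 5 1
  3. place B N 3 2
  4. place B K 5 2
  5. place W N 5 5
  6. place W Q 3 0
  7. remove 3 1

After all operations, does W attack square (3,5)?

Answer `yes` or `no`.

Op 1: place WQ@(3,1)
Op 2: place WR@(5,1)
Op 3: place BN@(3,2)
Op 4: place BK@(5,2)
Op 5: place WN@(5,5)
Op 6: place WQ@(3,0)
Op 7: remove (3,1)
Per-piece attacks for W:
  WQ@(3,0): attacks (3,1) (3,2) (4,0) (5,0) (2,0) (1,0) (0,0) (4,1) (5,2) (2,1) (1,2) (0,3) [ray(0,1) blocked at (3,2); ray(1,1) blocked at (5,2)]
  WR@(5,1): attacks (5,2) (5,0) (4,1) (3,1) (2,1) (1,1) (0,1) [ray(0,1) blocked at (5,2)]
  WN@(5,5): attacks (4,3) (3,4)
W attacks (3,5): no

Answer: no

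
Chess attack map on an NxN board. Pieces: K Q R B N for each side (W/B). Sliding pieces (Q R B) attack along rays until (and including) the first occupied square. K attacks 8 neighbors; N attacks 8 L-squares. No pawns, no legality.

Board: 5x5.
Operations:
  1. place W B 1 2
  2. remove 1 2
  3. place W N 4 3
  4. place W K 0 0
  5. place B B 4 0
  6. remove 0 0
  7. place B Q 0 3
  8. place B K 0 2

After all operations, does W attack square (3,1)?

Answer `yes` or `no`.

Op 1: place WB@(1,2)
Op 2: remove (1,2)
Op 3: place WN@(4,3)
Op 4: place WK@(0,0)
Op 5: place BB@(4,0)
Op 6: remove (0,0)
Op 7: place BQ@(0,3)
Op 8: place BK@(0,2)
Per-piece attacks for W:
  WN@(4,3): attacks (2,4) (3,1) (2,2)
W attacks (3,1): yes

Answer: yes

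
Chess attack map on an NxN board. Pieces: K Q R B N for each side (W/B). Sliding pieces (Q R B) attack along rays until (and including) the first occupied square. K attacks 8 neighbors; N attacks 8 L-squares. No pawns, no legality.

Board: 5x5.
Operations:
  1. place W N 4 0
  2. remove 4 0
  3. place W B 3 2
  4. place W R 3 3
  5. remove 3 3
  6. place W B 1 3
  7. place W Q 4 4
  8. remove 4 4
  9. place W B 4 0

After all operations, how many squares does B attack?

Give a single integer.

Answer: 0

Derivation:
Op 1: place WN@(4,0)
Op 2: remove (4,0)
Op 3: place WB@(3,2)
Op 4: place WR@(3,3)
Op 5: remove (3,3)
Op 6: place WB@(1,3)
Op 7: place WQ@(4,4)
Op 8: remove (4,4)
Op 9: place WB@(4,0)
Per-piece attacks for B:
Union (0 distinct): (none)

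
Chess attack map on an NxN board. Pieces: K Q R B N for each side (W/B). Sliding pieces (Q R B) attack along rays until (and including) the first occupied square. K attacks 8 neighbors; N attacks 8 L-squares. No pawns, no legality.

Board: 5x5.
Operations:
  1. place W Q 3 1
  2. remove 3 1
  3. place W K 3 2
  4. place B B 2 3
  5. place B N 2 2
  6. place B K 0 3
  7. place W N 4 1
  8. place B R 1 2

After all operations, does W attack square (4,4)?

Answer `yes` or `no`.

Op 1: place WQ@(3,1)
Op 2: remove (3,1)
Op 3: place WK@(3,2)
Op 4: place BB@(2,3)
Op 5: place BN@(2,2)
Op 6: place BK@(0,3)
Op 7: place WN@(4,1)
Op 8: place BR@(1,2)
Per-piece attacks for W:
  WK@(3,2): attacks (3,3) (3,1) (4,2) (2,2) (4,3) (4,1) (2,3) (2,1)
  WN@(4,1): attacks (3,3) (2,2) (2,0)
W attacks (4,4): no

Answer: no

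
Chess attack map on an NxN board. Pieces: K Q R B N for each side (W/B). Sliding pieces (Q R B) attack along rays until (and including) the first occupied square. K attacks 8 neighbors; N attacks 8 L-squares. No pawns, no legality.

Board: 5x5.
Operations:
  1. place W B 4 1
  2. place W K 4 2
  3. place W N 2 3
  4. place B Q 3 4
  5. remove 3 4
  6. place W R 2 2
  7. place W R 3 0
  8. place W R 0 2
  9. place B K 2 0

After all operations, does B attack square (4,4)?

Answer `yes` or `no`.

Answer: no

Derivation:
Op 1: place WB@(4,1)
Op 2: place WK@(4,2)
Op 3: place WN@(2,3)
Op 4: place BQ@(3,4)
Op 5: remove (3,4)
Op 6: place WR@(2,2)
Op 7: place WR@(3,0)
Op 8: place WR@(0,2)
Op 9: place BK@(2,0)
Per-piece attacks for B:
  BK@(2,0): attacks (2,1) (3,0) (1,0) (3,1) (1,1)
B attacks (4,4): no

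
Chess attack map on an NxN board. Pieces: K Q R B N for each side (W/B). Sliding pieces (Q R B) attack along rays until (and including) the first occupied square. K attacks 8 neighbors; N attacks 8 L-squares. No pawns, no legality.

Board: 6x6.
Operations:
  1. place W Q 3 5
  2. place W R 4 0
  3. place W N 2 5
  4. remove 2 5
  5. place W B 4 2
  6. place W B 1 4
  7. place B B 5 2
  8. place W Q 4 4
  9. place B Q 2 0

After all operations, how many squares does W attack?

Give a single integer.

Op 1: place WQ@(3,5)
Op 2: place WR@(4,0)
Op 3: place WN@(2,5)
Op 4: remove (2,5)
Op 5: place WB@(4,2)
Op 6: place WB@(1,4)
Op 7: place BB@(5,2)
Op 8: place WQ@(4,4)
Op 9: place BQ@(2,0)
Per-piece attacks for W:
  WB@(1,4): attacks (2,5) (2,3) (3,2) (4,1) (5,0) (0,5) (0,3)
  WQ@(3,5): attacks (3,4) (3,3) (3,2) (3,1) (3,0) (4,5) (5,5) (2,5) (1,5) (0,5) (4,4) (2,4) (1,3) (0,2) [ray(1,-1) blocked at (4,4)]
  WR@(4,0): attacks (4,1) (4,2) (5,0) (3,0) (2,0) [ray(0,1) blocked at (4,2); ray(-1,0) blocked at (2,0)]
  WB@(4,2): attacks (5,3) (5,1) (3,3) (2,4) (1,5) (3,1) (2,0) [ray(-1,-1) blocked at (2,0)]
  WQ@(4,4): attacks (4,5) (4,3) (4,2) (5,4) (3,4) (2,4) (1,4) (5,5) (5,3) (3,5) (3,3) (2,2) (1,1) (0,0) [ray(0,-1) blocked at (4,2); ray(-1,0) blocked at (1,4); ray(-1,1) blocked at (3,5)]
Union (29 distinct): (0,0) (0,2) (0,3) (0,5) (1,1) (1,3) (1,4) (1,5) (2,0) (2,2) (2,3) (2,4) (2,5) (3,0) (3,1) (3,2) (3,3) (3,4) (3,5) (4,1) (4,2) (4,3) (4,4) (4,5) (5,0) (5,1) (5,3) (5,4) (5,5)

Answer: 29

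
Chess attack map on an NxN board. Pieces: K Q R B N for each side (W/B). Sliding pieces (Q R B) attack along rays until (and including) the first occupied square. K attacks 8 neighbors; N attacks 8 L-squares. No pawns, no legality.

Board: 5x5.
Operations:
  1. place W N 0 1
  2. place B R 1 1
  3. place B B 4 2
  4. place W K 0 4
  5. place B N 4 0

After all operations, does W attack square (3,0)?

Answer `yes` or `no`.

Answer: no

Derivation:
Op 1: place WN@(0,1)
Op 2: place BR@(1,1)
Op 3: place BB@(4,2)
Op 4: place WK@(0,4)
Op 5: place BN@(4,0)
Per-piece attacks for W:
  WN@(0,1): attacks (1,3) (2,2) (2,0)
  WK@(0,4): attacks (0,3) (1,4) (1,3)
W attacks (3,0): no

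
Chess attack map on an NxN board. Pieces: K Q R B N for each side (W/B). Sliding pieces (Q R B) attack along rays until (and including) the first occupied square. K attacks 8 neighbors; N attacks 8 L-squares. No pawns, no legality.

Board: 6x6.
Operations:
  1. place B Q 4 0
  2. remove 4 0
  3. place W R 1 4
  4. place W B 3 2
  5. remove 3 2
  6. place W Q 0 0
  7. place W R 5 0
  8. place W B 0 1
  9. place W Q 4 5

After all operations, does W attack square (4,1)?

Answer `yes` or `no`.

Answer: yes

Derivation:
Op 1: place BQ@(4,0)
Op 2: remove (4,0)
Op 3: place WR@(1,4)
Op 4: place WB@(3,2)
Op 5: remove (3,2)
Op 6: place WQ@(0,0)
Op 7: place WR@(5,0)
Op 8: place WB@(0,1)
Op 9: place WQ@(4,5)
Per-piece attacks for W:
  WQ@(0,0): attacks (0,1) (1,0) (2,0) (3,0) (4,0) (5,0) (1,1) (2,2) (3,3) (4,4) (5,5) [ray(0,1) blocked at (0,1); ray(1,0) blocked at (5,0)]
  WB@(0,1): attacks (1,2) (2,3) (3,4) (4,5) (1,0) [ray(1,1) blocked at (4,5)]
  WR@(1,4): attacks (1,5) (1,3) (1,2) (1,1) (1,0) (2,4) (3,4) (4,4) (5,4) (0,4)
  WQ@(4,5): attacks (4,4) (4,3) (4,2) (4,1) (4,0) (5,5) (3,5) (2,5) (1,5) (0,5) (5,4) (3,4) (2,3) (1,2) (0,1) [ray(-1,-1) blocked at (0,1)]
  WR@(5,0): attacks (5,1) (5,2) (5,3) (5,4) (5,5) (4,0) (3,0) (2,0) (1,0) (0,0) [ray(-1,0) blocked at (0,0)]
W attacks (4,1): yes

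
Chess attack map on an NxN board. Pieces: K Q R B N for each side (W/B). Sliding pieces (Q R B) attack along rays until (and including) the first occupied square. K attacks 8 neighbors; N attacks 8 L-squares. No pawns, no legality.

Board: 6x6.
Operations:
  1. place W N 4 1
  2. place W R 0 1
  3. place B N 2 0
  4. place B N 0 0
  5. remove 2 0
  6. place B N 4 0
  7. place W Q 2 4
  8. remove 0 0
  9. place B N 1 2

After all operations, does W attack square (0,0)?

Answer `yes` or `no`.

Answer: yes

Derivation:
Op 1: place WN@(4,1)
Op 2: place WR@(0,1)
Op 3: place BN@(2,0)
Op 4: place BN@(0,0)
Op 5: remove (2,0)
Op 6: place BN@(4,0)
Op 7: place WQ@(2,4)
Op 8: remove (0,0)
Op 9: place BN@(1,2)
Per-piece attacks for W:
  WR@(0,1): attacks (0,2) (0,3) (0,4) (0,5) (0,0) (1,1) (2,1) (3,1) (4,1) [ray(1,0) blocked at (4,1)]
  WQ@(2,4): attacks (2,5) (2,3) (2,2) (2,1) (2,0) (3,4) (4,4) (5,4) (1,4) (0,4) (3,5) (3,3) (4,2) (5,1) (1,5) (1,3) (0,2)
  WN@(4,1): attacks (5,3) (3,3) (2,2) (2,0)
W attacks (0,0): yes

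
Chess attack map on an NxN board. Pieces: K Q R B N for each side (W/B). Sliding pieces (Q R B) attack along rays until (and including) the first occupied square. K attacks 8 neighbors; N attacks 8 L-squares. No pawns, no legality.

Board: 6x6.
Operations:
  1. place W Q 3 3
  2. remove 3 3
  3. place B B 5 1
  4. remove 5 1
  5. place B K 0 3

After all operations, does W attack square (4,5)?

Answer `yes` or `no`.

Op 1: place WQ@(3,3)
Op 2: remove (3,3)
Op 3: place BB@(5,1)
Op 4: remove (5,1)
Op 5: place BK@(0,3)
Per-piece attacks for W:
W attacks (4,5): no

Answer: no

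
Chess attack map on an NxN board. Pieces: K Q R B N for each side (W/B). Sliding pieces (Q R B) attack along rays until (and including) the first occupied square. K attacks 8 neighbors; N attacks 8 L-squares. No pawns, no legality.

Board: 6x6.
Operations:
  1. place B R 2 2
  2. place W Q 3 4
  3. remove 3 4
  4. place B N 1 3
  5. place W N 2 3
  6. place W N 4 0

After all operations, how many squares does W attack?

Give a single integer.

Answer: 11

Derivation:
Op 1: place BR@(2,2)
Op 2: place WQ@(3,4)
Op 3: remove (3,4)
Op 4: place BN@(1,3)
Op 5: place WN@(2,3)
Op 6: place WN@(4,0)
Per-piece attacks for W:
  WN@(2,3): attacks (3,5) (4,4) (1,5) (0,4) (3,1) (4,2) (1,1) (0,2)
  WN@(4,0): attacks (5,2) (3,2) (2,1)
Union (11 distinct): (0,2) (0,4) (1,1) (1,5) (2,1) (3,1) (3,2) (3,5) (4,2) (4,4) (5,2)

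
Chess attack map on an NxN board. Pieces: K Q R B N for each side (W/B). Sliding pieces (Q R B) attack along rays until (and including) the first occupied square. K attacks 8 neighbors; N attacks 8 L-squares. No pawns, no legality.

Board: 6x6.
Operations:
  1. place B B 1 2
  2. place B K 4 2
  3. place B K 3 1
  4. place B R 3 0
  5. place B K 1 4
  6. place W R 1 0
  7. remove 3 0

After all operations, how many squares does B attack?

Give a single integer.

Answer: 25

Derivation:
Op 1: place BB@(1,2)
Op 2: place BK@(4,2)
Op 3: place BK@(3,1)
Op 4: place BR@(3,0)
Op 5: place BK@(1,4)
Op 6: place WR@(1,0)
Op 7: remove (3,0)
Per-piece attacks for B:
  BB@(1,2): attacks (2,3) (3,4) (4,5) (2,1) (3,0) (0,3) (0,1)
  BK@(1,4): attacks (1,5) (1,3) (2,4) (0,4) (2,5) (2,3) (0,5) (0,3)
  BK@(3,1): attacks (3,2) (3,0) (4,1) (2,1) (4,2) (4,0) (2,2) (2,0)
  BK@(4,2): attacks (4,3) (4,1) (5,2) (3,2) (5,3) (5,1) (3,3) (3,1)
Union (25 distinct): (0,1) (0,3) (0,4) (0,5) (1,3) (1,5) (2,0) (2,1) (2,2) (2,3) (2,4) (2,5) (3,0) (3,1) (3,2) (3,3) (3,4) (4,0) (4,1) (4,2) (4,3) (4,5) (5,1) (5,2) (5,3)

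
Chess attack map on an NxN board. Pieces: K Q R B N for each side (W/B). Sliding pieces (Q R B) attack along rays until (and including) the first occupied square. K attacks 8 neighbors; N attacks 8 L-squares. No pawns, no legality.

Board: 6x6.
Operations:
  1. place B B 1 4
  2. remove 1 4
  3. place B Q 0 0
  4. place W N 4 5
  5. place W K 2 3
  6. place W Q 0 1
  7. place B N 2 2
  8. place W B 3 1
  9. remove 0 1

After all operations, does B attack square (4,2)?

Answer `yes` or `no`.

Op 1: place BB@(1,4)
Op 2: remove (1,4)
Op 3: place BQ@(0,0)
Op 4: place WN@(4,5)
Op 5: place WK@(2,3)
Op 6: place WQ@(0,1)
Op 7: place BN@(2,2)
Op 8: place WB@(3,1)
Op 9: remove (0,1)
Per-piece attacks for B:
  BQ@(0,0): attacks (0,1) (0,2) (0,3) (0,4) (0,5) (1,0) (2,0) (3,0) (4,0) (5,0) (1,1) (2,2) [ray(1,1) blocked at (2,2)]
  BN@(2,2): attacks (3,4) (4,3) (1,4) (0,3) (3,0) (4,1) (1,0) (0,1)
B attacks (4,2): no

Answer: no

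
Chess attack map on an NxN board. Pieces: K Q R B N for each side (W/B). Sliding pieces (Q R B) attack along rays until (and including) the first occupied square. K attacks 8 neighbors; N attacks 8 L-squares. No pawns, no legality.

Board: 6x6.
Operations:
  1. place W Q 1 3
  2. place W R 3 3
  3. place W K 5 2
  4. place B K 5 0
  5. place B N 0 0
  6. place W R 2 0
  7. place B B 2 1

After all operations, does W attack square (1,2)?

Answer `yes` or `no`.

Answer: yes

Derivation:
Op 1: place WQ@(1,3)
Op 2: place WR@(3,3)
Op 3: place WK@(5,2)
Op 4: place BK@(5,0)
Op 5: place BN@(0,0)
Op 6: place WR@(2,0)
Op 7: place BB@(2,1)
Per-piece attacks for W:
  WQ@(1,3): attacks (1,4) (1,5) (1,2) (1,1) (1,0) (2,3) (3,3) (0,3) (2,4) (3,5) (2,2) (3,1) (4,0) (0,4) (0,2) [ray(1,0) blocked at (3,3)]
  WR@(2,0): attacks (2,1) (3,0) (4,0) (5,0) (1,0) (0,0) [ray(0,1) blocked at (2,1); ray(1,0) blocked at (5,0); ray(-1,0) blocked at (0,0)]
  WR@(3,3): attacks (3,4) (3,5) (3,2) (3,1) (3,0) (4,3) (5,3) (2,3) (1,3) [ray(-1,0) blocked at (1,3)]
  WK@(5,2): attacks (5,3) (5,1) (4,2) (4,3) (4,1)
W attacks (1,2): yes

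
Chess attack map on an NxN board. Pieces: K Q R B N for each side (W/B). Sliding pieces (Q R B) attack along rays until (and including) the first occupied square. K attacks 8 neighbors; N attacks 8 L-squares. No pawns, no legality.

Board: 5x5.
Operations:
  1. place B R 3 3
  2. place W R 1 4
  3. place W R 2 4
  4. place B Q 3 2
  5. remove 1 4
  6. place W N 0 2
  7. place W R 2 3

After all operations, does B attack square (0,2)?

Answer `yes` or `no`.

Op 1: place BR@(3,3)
Op 2: place WR@(1,4)
Op 3: place WR@(2,4)
Op 4: place BQ@(3,2)
Op 5: remove (1,4)
Op 6: place WN@(0,2)
Op 7: place WR@(2,3)
Per-piece attacks for B:
  BQ@(3,2): attacks (3,3) (3,1) (3,0) (4,2) (2,2) (1,2) (0,2) (4,3) (4,1) (2,3) (2,1) (1,0) [ray(0,1) blocked at (3,3); ray(-1,0) blocked at (0,2); ray(-1,1) blocked at (2,3)]
  BR@(3,3): attacks (3,4) (3,2) (4,3) (2,3) [ray(0,-1) blocked at (3,2); ray(-1,0) blocked at (2,3)]
B attacks (0,2): yes

Answer: yes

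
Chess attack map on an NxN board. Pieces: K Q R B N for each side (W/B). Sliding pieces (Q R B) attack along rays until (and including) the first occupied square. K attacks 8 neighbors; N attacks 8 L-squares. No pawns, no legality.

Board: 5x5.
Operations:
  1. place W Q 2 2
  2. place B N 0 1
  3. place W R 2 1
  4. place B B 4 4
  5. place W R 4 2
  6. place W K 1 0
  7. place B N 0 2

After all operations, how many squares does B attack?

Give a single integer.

Answer: 8

Derivation:
Op 1: place WQ@(2,2)
Op 2: place BN@(0,1)
Op 3: place WR@(2,1)
Op 4: place BB@(4,4)
Op 5: place WR@(4,2)
Op 6: place WK@(1,0)
Op 7: place BN@(0,2)
Per-piece attacks for B:
  BN@(0,1): attacks (1,3) (2,2) (2,0)
  BN@(0,2): attacks (1,4) (2,3) (1,0) (2,1)
  BB@(4,4): attacks (3,3) (2,2) [ray(-1,-1) blocked at (2,2)]
Union (8 distinct): (1,0) (1,3) (1,4) (2,0) (2,1) (2,2) (2,3) (3,3)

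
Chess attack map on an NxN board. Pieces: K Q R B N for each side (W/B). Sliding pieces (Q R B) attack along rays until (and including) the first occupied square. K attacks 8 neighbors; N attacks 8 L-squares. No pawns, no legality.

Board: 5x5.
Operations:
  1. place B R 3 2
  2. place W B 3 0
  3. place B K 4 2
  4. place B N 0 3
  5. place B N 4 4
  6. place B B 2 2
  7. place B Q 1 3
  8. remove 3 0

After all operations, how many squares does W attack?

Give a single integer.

Op 1: place BR@(3,2)
Op 2: place WB@(3,0)
Op 3: place BK@(4,2)
Op 4: place BN@(0,3)
Op 5: place BN@(4,4)
Op 6: place BB@(2,2)
Op 7: place BQ@(1,3)
Op 8: remove (3,0)
Per-piece attacks for W:
Union (0 distinct): (none)

Answer: 0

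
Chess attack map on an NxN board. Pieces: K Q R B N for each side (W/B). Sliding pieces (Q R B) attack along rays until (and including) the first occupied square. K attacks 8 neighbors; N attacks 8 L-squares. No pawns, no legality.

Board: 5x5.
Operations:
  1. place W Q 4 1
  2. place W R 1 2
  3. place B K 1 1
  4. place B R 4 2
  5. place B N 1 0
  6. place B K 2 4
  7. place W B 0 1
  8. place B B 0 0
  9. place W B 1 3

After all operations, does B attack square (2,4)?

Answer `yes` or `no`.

Op 1: place WQ@(4,1)
Op 2: place WR@(1,2)
Op 3: place BK@(1,1)
Op 4: place BR@(4,2)
Op 5: place BN@(1,0)
Op 6: place BK@(2,4)
Op 7: place WB@(0,1)
Op 8: place BB@(0,0)
Op 9: place WB@(1,3)
Per-piece attacks for B:
  BB@(0,0): attacks (1,1) [ray(1,1) blocked at (1,1)]
  BN@(1,0): attacks (2,2) (3,1) (0,2)
  BK@(1,1): attacks (1,2) (1,0) (2,1) (0,1) (2,2) (2,0) (0,2) (0,0)
  BK@(2,4): attacks (2,3) (3,4) (1,4) (3,3) (1,3)
  BR@(4,2): attacks (4,3) (4,4) (4,1) (3,2) (2,2) (1,2) [ray(0,-1) blocked at (4,1); ray(-1,0) blocked at (1,2)]
B attacks (2,4): no

Answer: no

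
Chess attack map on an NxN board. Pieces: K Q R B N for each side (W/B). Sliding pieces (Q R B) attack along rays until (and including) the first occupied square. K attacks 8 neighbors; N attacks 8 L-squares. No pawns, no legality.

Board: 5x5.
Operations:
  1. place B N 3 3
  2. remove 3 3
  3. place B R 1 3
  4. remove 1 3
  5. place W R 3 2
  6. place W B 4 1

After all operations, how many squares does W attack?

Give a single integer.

Answer: 9

Derivation:
Op 1: place BN@(3,3)
Op 2: remove (3,3)
Op 3: place BR@(1,3)
Op 4: remove (1,3)
Op 5: place WR@(3,2)
Op 6: place WB@(4,1)
Per-piece attacks for W:
  WR@(3,2): attacks (3,3) (3,4) (3,1) (3,0) (4,2) (2,2) (1,2) (0,2)
  WB@(4,1): attacks (3,2) (3,0) [ray(-1,1) blocked at (3,2)]
Union (9 distinct): (0,2) (1,2) (2,2) (3,0) (3,1) (3,2) (3,3) (3,4) (4,2)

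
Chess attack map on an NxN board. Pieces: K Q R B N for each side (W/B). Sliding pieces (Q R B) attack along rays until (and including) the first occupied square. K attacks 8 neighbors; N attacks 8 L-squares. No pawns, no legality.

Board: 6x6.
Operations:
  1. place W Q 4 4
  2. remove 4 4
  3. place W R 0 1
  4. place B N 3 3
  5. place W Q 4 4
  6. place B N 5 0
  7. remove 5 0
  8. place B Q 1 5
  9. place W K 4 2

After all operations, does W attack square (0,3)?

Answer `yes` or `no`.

Op 1: place WQ@(4,4)
Op 2: remove (4,4)
Op 3: place WR@(0,1)
Op 4: place BN@(3,3)
Op 5: place WQ@(4,4)
Op 6: place BN@(5,0)
Op 7: remove (5,0)
Op 8: place BQ@(1,5)
Op 9: place WK@(4,2)
Per-piece attacks for W:
  WR@(0,1): attacks (0,2) (0,3) (0,4) (0,5) (0,0) (1,1) (2,1) (3,1) (4,1) (5,1)
  WK@(4,2): attacks (4,3) (4,1) (5,2) (3,2) (5,3) (5,1) (3,3) (3,1)
  WQ@(4,4): attacks (4,5) (4,3) (4,2) (5,4) (3,4) (2,4) (1,4) (0,4) (5,5) (5,3) (3,5) (3,3) [ray(0,-1) blocked at (4,2); ray(-1,-1) blocked at (3,3)]
W attacks (0,3): yes

Answer: yes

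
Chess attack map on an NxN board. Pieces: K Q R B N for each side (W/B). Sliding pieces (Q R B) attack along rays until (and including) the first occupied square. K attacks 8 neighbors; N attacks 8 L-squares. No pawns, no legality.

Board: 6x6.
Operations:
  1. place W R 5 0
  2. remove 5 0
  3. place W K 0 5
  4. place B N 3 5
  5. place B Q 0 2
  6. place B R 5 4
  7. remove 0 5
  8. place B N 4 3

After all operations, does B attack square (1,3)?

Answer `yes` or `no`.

Op 1: place WR@(5,0)
Op 2: remove (5,0)
Op 3: place WK@(0,5)
Op 4: place BN@(3,5)
Op 5: place BQ@(0,2)
Op 6: place BR@(5,4)
Op 7: remove (0,5)
Op 8: place BN@(4,3)
Per-piece attacks for B:
  BQ@(0,2): attacks (0,3) (0,4) (0,5) (0,1) (0,0) (1,2) (2,2) (3,2) (4,2) (5,2) (1,3) (2,4) (3,5) (1,1) (2,0) [ray(1,1) blocked at (3,5)]
  BN@(3,5): attacks (4,3) (5,4) (2,3) (1,4)
  BN@(4,3): attacks (5,5) (3,5) (2,4) (5,1) (3,1) (2,2)
  BR@(5,4): attacks (5,5) (5,3) (5,2) (5,1) (5,0) (4,4) (3,4) (2,4) (1,4) (0,4)
B attacks (1,3): yes

Answer: yes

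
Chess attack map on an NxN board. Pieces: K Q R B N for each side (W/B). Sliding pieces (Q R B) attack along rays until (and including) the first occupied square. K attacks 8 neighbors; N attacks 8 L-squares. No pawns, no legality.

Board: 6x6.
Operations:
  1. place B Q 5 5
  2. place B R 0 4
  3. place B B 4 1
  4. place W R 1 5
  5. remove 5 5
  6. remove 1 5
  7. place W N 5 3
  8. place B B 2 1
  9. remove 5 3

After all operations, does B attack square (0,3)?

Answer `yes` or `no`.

Answer: yes

Derivation:
Op 1: place BQ@(5,5)
Op 2: place BR@(0,4)
Op 3: place BB@(4,1)
Op 4: place WR@(1,5)
Op 5: remove (5,5)
Op 6: remove (1,5)
Op 7: place WN@(5,3)
Op 8: place BB@(2,1)
Op 9: remove (5,3)
Per-piece attacks for B:
  BR@(0,4): attacks (0,5) (0,3) (0,2) (0,1) (0,0) (1,4) (2,4) (3,4) (4,4) (5,4)
  BB@(2,1): attacks (3,2) (4,3) (5,4) (3,0) (1,2) (0,3) (1,0)
  BB@(4,1): attacks (5,2) (5,0) (3,2) (2,3) (1,4) (0,5) (3,0)
B attacks (0,3): yes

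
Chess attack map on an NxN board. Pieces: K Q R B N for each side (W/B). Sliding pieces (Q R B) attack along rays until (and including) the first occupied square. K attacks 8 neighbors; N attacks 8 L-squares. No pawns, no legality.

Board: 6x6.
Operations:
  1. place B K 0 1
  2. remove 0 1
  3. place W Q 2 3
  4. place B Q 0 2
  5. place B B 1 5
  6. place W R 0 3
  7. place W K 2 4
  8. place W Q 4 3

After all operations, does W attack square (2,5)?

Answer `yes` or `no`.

Op 1: place BK@(0,1)
Op 2: remove (0,1)
Op 3: place WQ@(2,3)
Op 4: place BQ@(0,2)
Op 5: place BB@(1,5)
Op 6: place WR@(0,3)
Op 7: place WK@(2,4)
Op 8: place WQ@(4,3)
Per-piece attacks for W:
  WR@(0,3): attacks (0,4) (0,5) (0,2) (1,3) (2,3) [ray(0,-1) blocked at (0,2); ray(1,0) blocked at (2,3)]
  WQ@(2,3): attacks (2,4) (2,2) (2,1) (2,0) (3,3) (4,3) (1,3) (0,3) (3,4) (4,5) (3,2) (4,1) (5,0) (1,4) (0,5) (1,2) (0,1) [ray(0,1) blocked at (2,4); ray(1,0) blocked at (4,3); ray(-1,0) blocked at (0,3)]
  WK@(2,4): attacks (2,5) (2,3) (3,4) (1,4) (3,5) (3,3) (1,5) (1,3)
  WQ@(4,3): attacks (4,4) (4,5) (4,2) (4,1) (4,0) (5,3) (3,3) (2,3) (5,4) (5,2) (3,4) (2,5) (3,2) (2,1) (1,0) [ray(-1,0) blocked at (2,3)]
W attacks (2,5): yes

Answer: yes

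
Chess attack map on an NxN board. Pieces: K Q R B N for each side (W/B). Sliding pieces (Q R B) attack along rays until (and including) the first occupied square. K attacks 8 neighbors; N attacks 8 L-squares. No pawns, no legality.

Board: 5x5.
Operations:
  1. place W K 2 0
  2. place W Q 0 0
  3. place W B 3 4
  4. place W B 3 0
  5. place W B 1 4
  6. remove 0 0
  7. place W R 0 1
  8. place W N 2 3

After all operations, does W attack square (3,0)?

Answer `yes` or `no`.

Op 1: place WK@(2,0)
Op 2: place WQ@(0,0)
Op 3: place WB@(3,4)
Op 4: place WB@(3,0)
Op 5: place WB@(1,4)
Op 6: remove (0,0)
Op 7: place WR@(0,1)
Op 8: place WN@(2,3)
Per-piece attacks for W:
  WR@(0,1): attacks (0,2) (0,3) (0,4) (0,0) (1,1) (2,1) (3,1) (4,1)
  WB@(1,4): attacks (2,3) (0,3) [ray(1,-1) blocked at (2,3)]
  WK@(2,0): attacks (2,1) (3,0) (1,0) (3,1) (1,1)
  WN@(2,3): attacks (4,4) (0,4) (3,1) (4,2) (1,1) (0,2)
  WB@(3,0): attacks (4,1) (2,1) (1,2) (0,3)
  WB@(3,4): attacks (4,3) (2,3) [ray(-1,-1) blocked at (2,3)]
W attacks (3,0): yes

Answer: yes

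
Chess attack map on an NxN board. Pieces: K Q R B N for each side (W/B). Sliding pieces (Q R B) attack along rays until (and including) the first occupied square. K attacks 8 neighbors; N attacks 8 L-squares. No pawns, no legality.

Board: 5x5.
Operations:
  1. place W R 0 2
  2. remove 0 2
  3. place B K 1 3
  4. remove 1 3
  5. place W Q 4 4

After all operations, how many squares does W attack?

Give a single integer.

Answer: 12

Derivation:
Op 1: place WR@(0,2)
Op 2: remove (0,2)
Op 3: place BK@(1,3)
Op 4: remove (1,3)
Op 5: place WQ@(4,4)
Per-piece attacks for W:
  WQ@(4,4): attacks (4,3) (4,2) (4,1) (4,0) (3,4) (2,4) (1,4) (0,4) (3,3) (2,2) (1,1) (0,0)
Union (12 distinct): (0,0) (0,4) (1,1) (1,4) (2,2) (2,4) (3,3) (3,4) (4,0) (4,1) (4,2) (4,3)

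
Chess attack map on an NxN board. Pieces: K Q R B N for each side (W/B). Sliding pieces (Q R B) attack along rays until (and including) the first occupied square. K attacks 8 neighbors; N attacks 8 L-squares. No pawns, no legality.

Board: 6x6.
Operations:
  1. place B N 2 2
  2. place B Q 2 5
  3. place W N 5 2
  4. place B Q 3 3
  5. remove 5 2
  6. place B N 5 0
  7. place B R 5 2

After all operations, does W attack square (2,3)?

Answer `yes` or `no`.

Op 1: place BN@(2,2)
Op 2: place BQ@(2,5)
Op 3: place WN@(5,2)
Op 4: place BQ@(3,3)
Op 5: remove (5,2)
Op 6: place BN@(5,0)
Op 7: place BR@(5,2)
Per-piece attacks for W:
W attacks (2,3): no

Answer: no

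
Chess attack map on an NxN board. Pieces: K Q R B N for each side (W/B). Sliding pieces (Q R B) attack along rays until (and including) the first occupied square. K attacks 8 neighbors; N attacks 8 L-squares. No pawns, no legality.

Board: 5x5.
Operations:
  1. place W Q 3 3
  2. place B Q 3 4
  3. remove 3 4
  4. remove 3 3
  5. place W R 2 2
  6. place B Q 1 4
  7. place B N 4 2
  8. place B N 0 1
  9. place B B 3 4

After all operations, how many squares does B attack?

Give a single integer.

Op 1: place WQ@(3,3)
Op 2: place BQ@(3,4)
Op 3: remove (3,4)
Op 4: remove (3,3)
Op 5: place WR@(2,2)
Op 6: place BQ@(1,4)
Op 7: place BN@(4,2)
Op 8: place BN@(0,1)
Op 9: place BB@(3,4)
Per-piece attacks for B:
  BN@(0,1): attacks (1,3) (2,2) (2,0)
  BQ@(1,4): attacks (1,3) (1,2) (1,1) (1,0) (2,4) (3,4) (0,4) (2,3) (3,2) (4,1) (0,3) [ray(1,0) blocked at (3,4)]
  BB@(3,4): attacks (4,3) (2,3) (1,2) (0,1) [ray(-1,-1) blocked at (0,1)]
  BN@(4,2): attacks (3,4) (2,3) (3,0) (2,1)
Union (17 distinct): (0,1) (0,3) (0,4) (1,0) (1,1) (1,2) (1,3) (2,0) (2,1) (2,2) (2,3) (2,4) (3,0) (3,2) (3,4) (4,1) (4,3)

Answer: 17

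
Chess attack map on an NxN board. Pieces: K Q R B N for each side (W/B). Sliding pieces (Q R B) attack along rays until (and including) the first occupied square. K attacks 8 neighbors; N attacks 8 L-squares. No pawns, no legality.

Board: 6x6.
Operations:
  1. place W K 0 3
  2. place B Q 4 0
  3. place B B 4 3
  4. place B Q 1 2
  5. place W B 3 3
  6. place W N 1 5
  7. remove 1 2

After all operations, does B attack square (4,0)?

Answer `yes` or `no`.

Answer: no

Derivation:
Op 1: place WK@(0,3)
Op 2: place BQ@(4,0)
Op 3: place BB@(4,3)
Op 4: place BQ@(1,2)
Op 5: place WB@(3,3)
Op 6: place WN@(1,5)
Op 7: remove (1,2)
Per-piece attacks for B:
  BQ@(4,0): attacks (4,1) (4,2) (4,3) (5,0) (3,0) (2,0) (1,0) (0,0) (5,1) (3,1) (2,2) (1,3) (0,4) [ray(0,1) blocked at (4,3)]
  BB@(4,3): attacks (5,4) (5,2) (3,4) (2,5) (3,2) (2,1) (1,0)
B attacks (4,0): no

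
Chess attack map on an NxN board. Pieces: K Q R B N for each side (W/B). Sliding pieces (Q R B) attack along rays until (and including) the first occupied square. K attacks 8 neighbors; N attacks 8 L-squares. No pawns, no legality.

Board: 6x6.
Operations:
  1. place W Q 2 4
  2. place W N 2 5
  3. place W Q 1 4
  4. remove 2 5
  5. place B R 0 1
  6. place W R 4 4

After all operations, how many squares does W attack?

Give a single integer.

Op 1: place WQ@(2,4)
Op 2: place WN@(2,5)
Op 3: place WQ@(1,4)
Op 4: remove (2,5)
Op 5: place BR@(0,1)
Op 6: place WR@(4,4)
Per-piece attacks for W:
  WQ@(1,4): attacks (1,5) (1,3) (1,2) (1,1) (1,0) (2,4) (0,4) (2,5) (2,3) (3,2) (4,1) (5,0) (0,5) (0,3) [ray(1,0) blocked at (2,4)]
  WQ@(2,4): attacks (2,5) (2,3) (2,2) (2,1) (2,0) (3,4) (4,4) (1,4) (3,5) (3,3) (4,2) (5,1) (1,5) (1,3) (0,2) [ray(1,0) blocked at (4,4); ray(-1,0) blocked at (1,4)]
  WR@(4,4): attacks (4,5) (4,3) (4,2) (4,1) (4,0) (5,4) (3,4) (2,4) [ray(-1,0) blocked at (2,4)]
Union (29 distinct): (0,2) (0,3) (0,4) (0,5) (1,0) (1,1) (1,2) (1,3) (1,4) (1,5) (2,0) (2,1) (2,2) (2,3) (2,4) (2,5) (3,2) (3,3) (3,4) (3,5) (4,0) (4,1) (4,2) (4,3) (4,4) (4,5) (5,0) (5,1) (5,4)

Answer: 29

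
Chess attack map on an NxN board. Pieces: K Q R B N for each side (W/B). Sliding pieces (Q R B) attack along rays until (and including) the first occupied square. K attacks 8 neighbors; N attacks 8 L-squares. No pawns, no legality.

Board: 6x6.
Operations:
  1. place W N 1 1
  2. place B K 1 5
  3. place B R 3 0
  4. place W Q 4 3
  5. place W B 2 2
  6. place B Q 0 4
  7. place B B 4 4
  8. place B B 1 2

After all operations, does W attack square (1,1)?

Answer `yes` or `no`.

Answer: yes

Derivation:
Op 1: place WN@(1,1)
Op 2: place BK@(1,5)
Op 3: place BR@(3,0)
Op 4: place WQ@(4,3)
Op 5: place WB@(2,2)
Op 6: place BQ@(0,4)
Op 7: place BB@(4,4)
Op 8: place BB@(1,2)
Per-piece attacks for W:
  WN@(1,1): attacks (2,3) (3,2) (0,3) (3,0)
  WB@(2,2): attacks (3,3) (4,4) (3,1) (4,0) (1,3) (0,4) (1,1) [ray(1,1) blocked at (4,4); ray(-1,1) blocked at (0,4); ray(-1,-1) blocked at (1,1)]
  WQ@(4,3): attacks (4,4) (4,2) (4,1) (4,0) (5,3) (3,3) (2,3) (1,3) (0,3) (5,4) (5,2) (3,4) (2,5) (3,2) (2,1) (1,0) [ray(0,1) blocked at (4,4)]
W attacks (1,1): yes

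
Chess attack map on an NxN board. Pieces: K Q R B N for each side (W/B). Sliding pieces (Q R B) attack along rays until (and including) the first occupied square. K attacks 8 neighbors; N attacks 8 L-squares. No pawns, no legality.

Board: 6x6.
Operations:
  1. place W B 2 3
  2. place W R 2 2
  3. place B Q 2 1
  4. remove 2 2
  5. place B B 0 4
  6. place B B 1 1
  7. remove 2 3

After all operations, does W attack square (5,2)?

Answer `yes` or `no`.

Op 1: place WB@(2,3)
Op 2: place WR@(2,2)
Op 3: place BQ@(2,1)
Op 4: remove (2,2)
Op 5: place BB@(0,4)
Op 6: place BB@(1,1)
Op 7: remove (2,3)
Per-piece attacks for W:
W attacks (5,2): no

Answer: no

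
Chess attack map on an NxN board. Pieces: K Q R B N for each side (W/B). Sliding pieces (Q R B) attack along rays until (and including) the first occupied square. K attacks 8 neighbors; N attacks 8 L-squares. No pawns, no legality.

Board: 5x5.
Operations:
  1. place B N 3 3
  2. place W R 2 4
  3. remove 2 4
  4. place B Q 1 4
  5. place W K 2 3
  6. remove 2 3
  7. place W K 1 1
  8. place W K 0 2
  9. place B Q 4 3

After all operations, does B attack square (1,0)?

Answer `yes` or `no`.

Answer: yes

Derivation:
Op 1: place BN@(3,3)
Op 2: place WR@(2,4)
Op 3: remove (2,4)
Op 4: place BQ@(1,4)
Op 5: place WK@(2,3)
Op 6: remove (2,3)
Op 7: place WK@(1,1)
Op 8: place WK@(0,2)
Op 9: place BQ@(4,3)
Per-piece attacks for B:
  BQ@(1,4): attacks (1,3) (1,2) (1,1) (2,4) (3,4) (4,4) (0,4) (2,3) (3,2) (4,1) (0,3) [ray(0,-1) blocked at (1,1)]
  BN@(3,3): attacks (1,4) (4,1) (2,1) (1,2)
  BQ@(4,3): attacks (4,4) (4,2) (4,1) (4,0) (3,3) (3,4) (3,2) (2,1) (1,0) [ray(-1,0) blocked at (3,3)]
B attacks (1,0): yes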